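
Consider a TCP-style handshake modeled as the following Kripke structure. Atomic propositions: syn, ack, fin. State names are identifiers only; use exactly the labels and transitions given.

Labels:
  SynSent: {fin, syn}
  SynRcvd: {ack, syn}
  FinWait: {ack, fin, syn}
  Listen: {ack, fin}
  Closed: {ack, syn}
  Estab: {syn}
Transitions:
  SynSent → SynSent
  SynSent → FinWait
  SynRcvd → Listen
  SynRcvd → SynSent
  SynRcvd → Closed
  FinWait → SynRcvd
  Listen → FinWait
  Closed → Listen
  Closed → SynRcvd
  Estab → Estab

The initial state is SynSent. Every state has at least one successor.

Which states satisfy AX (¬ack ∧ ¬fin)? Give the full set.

States satisfying ¬ack ∧ ¬fin: {Estab}.
States satisfying AX (¬ack ∧ ¬fin): {Estab}.

{Estab}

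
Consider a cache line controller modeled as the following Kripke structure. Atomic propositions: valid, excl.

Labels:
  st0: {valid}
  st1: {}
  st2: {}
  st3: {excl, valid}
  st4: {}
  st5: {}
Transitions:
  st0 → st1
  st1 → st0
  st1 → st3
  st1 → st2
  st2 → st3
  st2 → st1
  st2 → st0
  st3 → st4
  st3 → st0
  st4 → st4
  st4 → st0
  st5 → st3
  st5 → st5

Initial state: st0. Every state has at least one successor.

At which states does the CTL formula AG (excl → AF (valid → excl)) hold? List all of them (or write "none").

{st0, st1, st2, st3, st4, st5}

States satisfying excl → AF (valid → excl): {st0, st1, st2, st3, st4, st5}.
States satisfying AG (excl → AF (valid → excl)): {st0, st1, st2, st3, st4, st5}.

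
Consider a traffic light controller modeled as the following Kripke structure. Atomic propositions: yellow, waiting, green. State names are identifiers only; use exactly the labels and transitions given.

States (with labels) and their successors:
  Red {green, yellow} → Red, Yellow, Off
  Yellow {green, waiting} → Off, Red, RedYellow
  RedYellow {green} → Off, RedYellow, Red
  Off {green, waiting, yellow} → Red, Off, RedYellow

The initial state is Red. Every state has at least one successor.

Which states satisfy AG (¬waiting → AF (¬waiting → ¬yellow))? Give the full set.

none

States satisfying ¬waiting → AF (¬waiting → ¬yellow): {Yellow, RedYellow, Off}.
States satisfying AG (¬waiting → AF (¬waiting → ¬yellow)): ∅.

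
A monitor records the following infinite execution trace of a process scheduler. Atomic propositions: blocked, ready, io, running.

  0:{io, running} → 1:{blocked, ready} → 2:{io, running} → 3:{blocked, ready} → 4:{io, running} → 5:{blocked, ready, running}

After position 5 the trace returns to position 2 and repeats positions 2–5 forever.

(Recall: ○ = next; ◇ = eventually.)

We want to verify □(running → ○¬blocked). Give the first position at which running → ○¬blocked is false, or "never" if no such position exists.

0

At position 0 the labels are {io, running} and the next position 1 has {blocked, ready}, so running → ○¬blocked is false there. This is the first violation.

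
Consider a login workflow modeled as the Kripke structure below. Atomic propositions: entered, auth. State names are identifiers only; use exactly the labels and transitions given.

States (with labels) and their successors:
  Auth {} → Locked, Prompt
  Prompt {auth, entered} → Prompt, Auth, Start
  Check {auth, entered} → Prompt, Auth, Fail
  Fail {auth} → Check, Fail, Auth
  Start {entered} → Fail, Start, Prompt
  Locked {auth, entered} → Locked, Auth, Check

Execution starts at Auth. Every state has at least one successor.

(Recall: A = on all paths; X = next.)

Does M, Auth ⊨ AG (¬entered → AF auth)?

Holds

States satisfying ¬entered → AF auth: {Auth, Prompt, Check, Fail, Start, Locked}.
States satisfying AG (¬entered → AF auth): {Auth, Prompt, Check, Fail, Start, Locked}.
Every state reachable from Auth satisfies ¬entered → AF auth.
Auth ∈ Sat(AG (¬entered → AF auth)).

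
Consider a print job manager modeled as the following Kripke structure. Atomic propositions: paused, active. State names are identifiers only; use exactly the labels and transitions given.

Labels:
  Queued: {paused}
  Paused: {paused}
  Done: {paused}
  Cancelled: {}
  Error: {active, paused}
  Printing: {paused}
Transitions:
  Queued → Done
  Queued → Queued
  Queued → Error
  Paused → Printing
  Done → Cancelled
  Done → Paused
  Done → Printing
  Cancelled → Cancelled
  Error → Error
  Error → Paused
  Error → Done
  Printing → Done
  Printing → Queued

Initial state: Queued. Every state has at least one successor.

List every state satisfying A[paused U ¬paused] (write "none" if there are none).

States satisfying paused: {Queued, Paused, Done, Error, Printing}.
States satisfying ¬paused: {Cancelled}.
States satisfying A[paused U ¬paused]: {Cancelled}.

{Cancelled}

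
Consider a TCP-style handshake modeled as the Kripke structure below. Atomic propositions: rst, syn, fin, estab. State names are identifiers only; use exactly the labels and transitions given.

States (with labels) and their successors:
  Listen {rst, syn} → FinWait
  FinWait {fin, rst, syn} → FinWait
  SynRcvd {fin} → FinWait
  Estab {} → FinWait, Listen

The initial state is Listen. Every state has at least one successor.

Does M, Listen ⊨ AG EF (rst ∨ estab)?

Satisfied

States satisfying EF (rst ∨ estab): {Listen, FinWait, SynRcvd, Estab}.
States satisfying AG EF (rst ∨ estab): {Listen, FinWait, SynRcvd, Estab}.
Every state reachable from Listen satisfies EF (rst ∨ estab).
Listen ∈ Sat(AG EF (rst ∨ estab)).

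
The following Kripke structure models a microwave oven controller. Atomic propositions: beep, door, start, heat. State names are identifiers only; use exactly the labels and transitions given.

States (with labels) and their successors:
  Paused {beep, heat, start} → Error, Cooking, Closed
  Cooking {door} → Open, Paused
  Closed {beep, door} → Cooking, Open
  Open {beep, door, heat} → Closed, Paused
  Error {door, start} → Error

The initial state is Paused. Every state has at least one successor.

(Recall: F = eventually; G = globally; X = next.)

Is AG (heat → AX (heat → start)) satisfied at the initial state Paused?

States satisfying heat → AX (heat → start): {Paused, Cooking, Closed, Open, Error}.
States satisfying AG (heat → AX (heat → start)): {Paused, Cooking, Closed, Open, Error}.
Every state reachable from Paused satisfies heat → AX (heat → start).
Paused ∈ Sat(AG (heat → AX (heat → start))).

Satisfied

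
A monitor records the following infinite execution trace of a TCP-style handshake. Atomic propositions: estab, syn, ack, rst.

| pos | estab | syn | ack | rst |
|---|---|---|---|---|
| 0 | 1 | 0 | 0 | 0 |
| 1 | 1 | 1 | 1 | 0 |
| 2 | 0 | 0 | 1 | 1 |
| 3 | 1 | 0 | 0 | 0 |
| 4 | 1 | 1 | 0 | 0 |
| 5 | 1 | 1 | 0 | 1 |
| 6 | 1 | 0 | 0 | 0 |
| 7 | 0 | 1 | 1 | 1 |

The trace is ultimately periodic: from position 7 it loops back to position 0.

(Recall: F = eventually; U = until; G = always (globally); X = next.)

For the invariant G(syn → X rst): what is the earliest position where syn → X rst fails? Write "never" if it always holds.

5

Check syn → X rst at each position in order: 0 ✓, 1 ✓, 2 ✓, 3 ✓, 4 ✓.
At position 5 the labels are {estab, rst, syn} and the next position 6 has {estab}, so syn → X rst is false there. This is the first violation.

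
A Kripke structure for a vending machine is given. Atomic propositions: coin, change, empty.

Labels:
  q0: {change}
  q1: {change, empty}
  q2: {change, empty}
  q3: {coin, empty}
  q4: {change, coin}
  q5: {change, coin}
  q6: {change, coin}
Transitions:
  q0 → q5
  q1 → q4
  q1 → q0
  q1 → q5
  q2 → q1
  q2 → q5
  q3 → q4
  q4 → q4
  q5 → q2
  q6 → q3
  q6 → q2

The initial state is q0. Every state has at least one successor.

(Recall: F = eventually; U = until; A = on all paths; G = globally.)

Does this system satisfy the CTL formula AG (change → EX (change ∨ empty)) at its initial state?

States satisfying change → EX (change ∨ empty): {q0, q1, q2, q3, q4, q5, q6}.
States satisfying AG (change → EX (change ∨ empty)): {q0, q1, q2, q3, q4, q5, q6}.
Every state reachable from q0 satisfies change → EX (change ∨ empty).
q0 ∈ Sat(AG (change → EX (change ∨ empty))).

Yes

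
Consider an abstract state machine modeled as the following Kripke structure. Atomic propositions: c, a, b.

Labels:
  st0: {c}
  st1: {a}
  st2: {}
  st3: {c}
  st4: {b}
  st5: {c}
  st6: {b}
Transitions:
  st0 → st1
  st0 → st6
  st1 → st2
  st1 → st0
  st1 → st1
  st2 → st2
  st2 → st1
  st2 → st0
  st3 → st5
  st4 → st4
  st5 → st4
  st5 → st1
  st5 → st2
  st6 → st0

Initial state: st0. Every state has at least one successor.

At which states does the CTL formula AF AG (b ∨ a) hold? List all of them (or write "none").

States satisfying AG (b ∨ a): {st4}.
States satisfying AF AG (b ∨ a): {st4}.

{st4}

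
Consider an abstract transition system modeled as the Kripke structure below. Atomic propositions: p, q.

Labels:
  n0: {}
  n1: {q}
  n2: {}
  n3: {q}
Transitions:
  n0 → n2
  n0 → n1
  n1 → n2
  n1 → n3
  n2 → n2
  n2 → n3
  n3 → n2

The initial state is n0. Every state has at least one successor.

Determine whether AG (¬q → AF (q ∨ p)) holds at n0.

Does not hold

States satisfying ¬q → AF (q ∨ p): {n1, n3}.
States satisfying AG (¬q → AF (q ∨ p)): ∅.
n0 is reachable from n0 and violates ¬q → AF (q ∨ p), so AG fails at n0.
n0 ∉ Sat(AG (¬q → AF (q ∨ p))).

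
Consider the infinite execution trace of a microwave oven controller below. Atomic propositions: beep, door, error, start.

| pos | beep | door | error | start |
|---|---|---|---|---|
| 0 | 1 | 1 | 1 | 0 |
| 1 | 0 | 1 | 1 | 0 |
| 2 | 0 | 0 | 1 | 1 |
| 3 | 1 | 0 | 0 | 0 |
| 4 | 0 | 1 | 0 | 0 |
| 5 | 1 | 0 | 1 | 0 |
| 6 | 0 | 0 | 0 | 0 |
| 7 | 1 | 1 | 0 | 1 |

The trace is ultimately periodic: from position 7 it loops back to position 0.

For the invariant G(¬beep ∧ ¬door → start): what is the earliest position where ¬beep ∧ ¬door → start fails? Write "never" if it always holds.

6

Check ¬beep ∧ ¬door → start at each position in order: 0 ✓, 1 ✓, 2 ✓, 3 ✓, 4 ✓, 5 ✓.
At position 6 the labels are {}, so ¬beep ∧ ¬door → start is false there. This is the first violation.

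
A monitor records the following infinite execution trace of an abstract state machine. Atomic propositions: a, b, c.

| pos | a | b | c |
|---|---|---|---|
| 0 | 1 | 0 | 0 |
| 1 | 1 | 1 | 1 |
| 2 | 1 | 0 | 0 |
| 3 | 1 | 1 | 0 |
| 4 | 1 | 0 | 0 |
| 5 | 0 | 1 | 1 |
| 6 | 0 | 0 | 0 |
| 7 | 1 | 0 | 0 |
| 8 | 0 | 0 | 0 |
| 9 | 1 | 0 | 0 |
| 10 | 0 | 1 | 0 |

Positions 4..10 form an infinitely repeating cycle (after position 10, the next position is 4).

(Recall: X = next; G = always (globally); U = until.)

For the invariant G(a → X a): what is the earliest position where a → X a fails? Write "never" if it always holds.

4

Check a → X a at each position in order: 0 ✓, 1 ✓, 2 ✓, 3 ✓.
At position 4 the labels are {a} and the next position 5 has {b, c}, so a → X a is false there. This is the first violation.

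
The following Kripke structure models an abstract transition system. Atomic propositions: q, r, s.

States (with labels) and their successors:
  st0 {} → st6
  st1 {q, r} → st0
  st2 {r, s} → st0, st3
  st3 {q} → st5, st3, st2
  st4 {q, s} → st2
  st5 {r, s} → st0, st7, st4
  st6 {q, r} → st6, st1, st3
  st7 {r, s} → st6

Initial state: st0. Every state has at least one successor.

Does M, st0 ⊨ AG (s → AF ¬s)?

States satisfying s → AF ¬s: {st0, st1, st2, st3, st4, st5, st6, st7}.
States satisfying AG (s → AF ¬s): {st0, st1, st2, st3, st4, st5, st6, st7}.
Every state reachable from st0 satisfies s → AF ¬s.
st0 ∈ Sat(AG (s → AF ¬s)).

Satisfied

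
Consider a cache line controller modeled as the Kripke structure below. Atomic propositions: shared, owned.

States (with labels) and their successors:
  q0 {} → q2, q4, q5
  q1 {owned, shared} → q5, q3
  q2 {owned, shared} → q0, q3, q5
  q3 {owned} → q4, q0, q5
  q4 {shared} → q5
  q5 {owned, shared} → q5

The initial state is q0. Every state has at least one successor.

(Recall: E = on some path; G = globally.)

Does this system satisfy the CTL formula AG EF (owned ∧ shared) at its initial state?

Yes

States satisfying EF (owned ∧ shared): {q0, q1, q2, q3, q4, q5}.
States satisfying AG EF (owned ∧ shared): {q0, q1, q2, q3, q4, q5}.
Every state reachable from q0 satisfies EF (owned ∧ shared).
q0 ∈ Sat(AG EF (owned ∧ shared)).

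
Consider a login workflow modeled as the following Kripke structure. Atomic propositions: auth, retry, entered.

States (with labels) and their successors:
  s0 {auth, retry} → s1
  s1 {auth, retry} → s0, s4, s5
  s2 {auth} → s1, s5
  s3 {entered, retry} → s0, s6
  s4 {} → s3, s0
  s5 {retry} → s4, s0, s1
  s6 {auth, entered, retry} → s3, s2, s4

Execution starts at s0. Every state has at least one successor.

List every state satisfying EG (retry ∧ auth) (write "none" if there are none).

{s0, s1}

States satisfying retry ∧ auth: {s0, s1, s6}.
States satisfying EG (retry ∧ auth): {s0, s1}.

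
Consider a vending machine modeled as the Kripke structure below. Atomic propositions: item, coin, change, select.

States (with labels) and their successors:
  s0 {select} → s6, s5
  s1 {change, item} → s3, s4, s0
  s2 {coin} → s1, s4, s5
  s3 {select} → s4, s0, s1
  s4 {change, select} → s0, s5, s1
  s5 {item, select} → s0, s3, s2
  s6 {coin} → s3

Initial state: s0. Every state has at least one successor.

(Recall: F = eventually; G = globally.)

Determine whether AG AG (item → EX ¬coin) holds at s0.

Holds

States satisfying AG (item → EX ¬coin): {s0, s1, s2, s3, s4, s5, s6}.
States satisfying AG AG (item → EX ¬coin): {s0, s1, s2, s3, s4, s5, s6}.
Every state reachable from s0 satisfies AG (item → EX ¬coin).
s0 ∈ Sat(AG AG (item → EX ¬coin)).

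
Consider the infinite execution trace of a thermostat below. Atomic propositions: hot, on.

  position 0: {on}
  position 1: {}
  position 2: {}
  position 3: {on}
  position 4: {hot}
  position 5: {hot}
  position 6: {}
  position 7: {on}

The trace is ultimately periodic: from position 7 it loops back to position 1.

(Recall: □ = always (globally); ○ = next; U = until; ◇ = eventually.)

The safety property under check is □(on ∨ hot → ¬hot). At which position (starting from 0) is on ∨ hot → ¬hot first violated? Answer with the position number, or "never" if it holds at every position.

Check on ∨ hot → ¬hot at each position in order: 0 ✓, 1 ✓, 2 ✓, 3 ✓.
At position 4 the labels are {hot}, so on ∨ hot → ¬hot is false there. This is the first violation.

4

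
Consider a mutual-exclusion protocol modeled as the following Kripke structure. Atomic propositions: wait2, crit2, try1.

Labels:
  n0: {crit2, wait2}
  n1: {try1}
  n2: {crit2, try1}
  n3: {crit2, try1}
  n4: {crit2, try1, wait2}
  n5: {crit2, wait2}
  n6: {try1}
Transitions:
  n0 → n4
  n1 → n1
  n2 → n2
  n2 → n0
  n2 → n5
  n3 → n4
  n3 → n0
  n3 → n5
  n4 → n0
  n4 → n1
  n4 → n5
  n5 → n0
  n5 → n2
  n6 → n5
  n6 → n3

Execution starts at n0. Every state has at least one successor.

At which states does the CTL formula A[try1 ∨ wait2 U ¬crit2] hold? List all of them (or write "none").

States satisfying try1 ∨ wait2: {n0, n1, n2, n3, n4, n5, n6}.
States satisfying ¬crit2: {n1, n6}.
States satisfying A[try1 ∨ wait2 U ¬crit2]: {n1, n6}.

{n1, n6}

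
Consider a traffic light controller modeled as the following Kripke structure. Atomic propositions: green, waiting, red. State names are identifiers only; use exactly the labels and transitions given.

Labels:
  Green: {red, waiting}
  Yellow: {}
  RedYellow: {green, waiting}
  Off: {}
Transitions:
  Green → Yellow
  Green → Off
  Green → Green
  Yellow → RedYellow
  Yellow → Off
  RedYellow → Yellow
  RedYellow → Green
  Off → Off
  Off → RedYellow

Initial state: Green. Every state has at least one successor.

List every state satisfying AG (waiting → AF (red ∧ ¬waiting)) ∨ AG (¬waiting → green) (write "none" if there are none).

none

States satisfying waiting → AF (red ∧ ¬waiting): {Yellow, Off}.
States satisfying AG (waiting → AF (red ∧ ¬waiting)): ∅.
States satisfying ¬waiting → green: {Green, RedYellow}.
States satisfying AG (¬waiting → green): ∅.
States satisfying AG (waiting → AF (red ∧ ¬waiting)) ∨ AG (¬waiting → green): ∅.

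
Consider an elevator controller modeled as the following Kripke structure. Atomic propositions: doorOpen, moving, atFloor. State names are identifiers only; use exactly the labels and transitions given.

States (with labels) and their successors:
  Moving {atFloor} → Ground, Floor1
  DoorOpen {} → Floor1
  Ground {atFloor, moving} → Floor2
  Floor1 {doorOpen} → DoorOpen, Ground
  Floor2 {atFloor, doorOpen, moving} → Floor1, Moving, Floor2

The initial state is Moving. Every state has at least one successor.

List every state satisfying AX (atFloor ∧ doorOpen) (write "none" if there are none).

States satisfying atFloor ∧ doorOpen: {Floor2}.
States satisfying AX (atFloor ∧ doorOpen): {Ground}.

{Ground}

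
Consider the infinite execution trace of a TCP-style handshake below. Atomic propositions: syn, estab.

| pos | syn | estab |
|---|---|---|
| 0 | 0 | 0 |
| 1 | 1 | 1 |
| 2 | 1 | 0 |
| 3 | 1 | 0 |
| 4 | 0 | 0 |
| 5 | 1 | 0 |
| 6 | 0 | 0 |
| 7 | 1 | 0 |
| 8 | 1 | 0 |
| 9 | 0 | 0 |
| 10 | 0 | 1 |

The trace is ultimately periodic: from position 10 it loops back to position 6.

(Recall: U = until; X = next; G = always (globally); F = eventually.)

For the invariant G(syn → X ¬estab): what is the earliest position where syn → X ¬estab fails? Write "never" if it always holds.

syn → X ¬estab holds at every position 0..10, and those are all the positions the trace ever visits, so the invariant G(syn → X ¬estab) is never violated.

never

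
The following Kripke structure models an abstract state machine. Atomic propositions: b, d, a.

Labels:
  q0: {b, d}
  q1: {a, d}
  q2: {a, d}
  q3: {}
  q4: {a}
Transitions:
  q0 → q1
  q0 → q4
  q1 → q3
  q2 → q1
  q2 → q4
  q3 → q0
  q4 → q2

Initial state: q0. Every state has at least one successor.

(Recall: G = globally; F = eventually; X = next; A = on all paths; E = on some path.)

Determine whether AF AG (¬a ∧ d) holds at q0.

Violated

States satisfying AG (¬a ∧ d): ∅.
States satisfying AF AG (¬a ∧ d): ∅.
There is a path from q0 along which AG (¬a ∧ d) never holds.
q0 ∉ Sat(AF AG (¬a ∧ d)).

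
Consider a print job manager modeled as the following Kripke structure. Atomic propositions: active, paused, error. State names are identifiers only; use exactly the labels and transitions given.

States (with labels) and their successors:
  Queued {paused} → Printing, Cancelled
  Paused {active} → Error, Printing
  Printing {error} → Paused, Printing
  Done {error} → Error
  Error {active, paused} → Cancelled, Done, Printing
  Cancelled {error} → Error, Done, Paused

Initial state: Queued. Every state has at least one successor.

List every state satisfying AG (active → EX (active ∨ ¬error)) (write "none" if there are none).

none

States satisfying active → EX (active ∨ ¬error): {Queued, Paused, Printing, Done, Cancelled}.
States satisfying AG (active → EX (active ∨ ¬error)): ∅.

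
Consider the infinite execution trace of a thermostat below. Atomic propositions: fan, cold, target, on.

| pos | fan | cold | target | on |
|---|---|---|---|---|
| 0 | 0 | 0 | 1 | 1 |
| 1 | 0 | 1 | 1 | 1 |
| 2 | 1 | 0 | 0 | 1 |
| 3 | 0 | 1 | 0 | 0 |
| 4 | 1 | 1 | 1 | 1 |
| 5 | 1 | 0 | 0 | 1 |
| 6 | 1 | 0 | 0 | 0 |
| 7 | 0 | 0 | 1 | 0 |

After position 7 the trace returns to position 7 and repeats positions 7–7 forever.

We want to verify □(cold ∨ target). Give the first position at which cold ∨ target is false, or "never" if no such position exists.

2

Check cold ∨ target at each position in order: 0 ✓, 1 ✓.
At position 2 the labels are {fan, on}, so cold ∨ target is false there. This is the first violation.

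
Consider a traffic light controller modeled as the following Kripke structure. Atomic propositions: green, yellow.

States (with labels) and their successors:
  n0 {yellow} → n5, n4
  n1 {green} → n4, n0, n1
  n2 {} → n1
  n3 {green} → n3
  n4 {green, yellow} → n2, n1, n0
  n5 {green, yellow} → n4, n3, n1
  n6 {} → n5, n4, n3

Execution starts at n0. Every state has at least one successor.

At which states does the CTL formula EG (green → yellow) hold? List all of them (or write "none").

States satisfying green → yellow: {n0, n2, n4, n5, n6}.
States satisfying EG (green → yellow): {n0, n4, n5, n6}.

{n0, n4, n5, n6}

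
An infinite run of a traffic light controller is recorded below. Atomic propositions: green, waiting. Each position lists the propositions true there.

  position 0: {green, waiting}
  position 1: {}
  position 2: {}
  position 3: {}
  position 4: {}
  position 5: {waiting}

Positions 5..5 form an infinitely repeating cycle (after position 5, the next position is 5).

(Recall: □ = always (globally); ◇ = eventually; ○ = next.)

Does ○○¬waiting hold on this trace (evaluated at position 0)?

Satisfied

The position after 0 is 1; ○¬waiting is true there.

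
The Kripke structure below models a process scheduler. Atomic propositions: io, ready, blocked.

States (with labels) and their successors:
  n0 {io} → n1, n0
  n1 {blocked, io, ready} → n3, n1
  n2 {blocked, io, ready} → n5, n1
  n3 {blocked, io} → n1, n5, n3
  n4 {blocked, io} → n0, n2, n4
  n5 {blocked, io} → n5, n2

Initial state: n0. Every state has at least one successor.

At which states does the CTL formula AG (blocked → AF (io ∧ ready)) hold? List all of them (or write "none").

States satisfying blocked → AF (io ∧ ready): {n0, n1, n2}.
States satisfying AG (blocked → AF (io ∧ ready)): ∅.

none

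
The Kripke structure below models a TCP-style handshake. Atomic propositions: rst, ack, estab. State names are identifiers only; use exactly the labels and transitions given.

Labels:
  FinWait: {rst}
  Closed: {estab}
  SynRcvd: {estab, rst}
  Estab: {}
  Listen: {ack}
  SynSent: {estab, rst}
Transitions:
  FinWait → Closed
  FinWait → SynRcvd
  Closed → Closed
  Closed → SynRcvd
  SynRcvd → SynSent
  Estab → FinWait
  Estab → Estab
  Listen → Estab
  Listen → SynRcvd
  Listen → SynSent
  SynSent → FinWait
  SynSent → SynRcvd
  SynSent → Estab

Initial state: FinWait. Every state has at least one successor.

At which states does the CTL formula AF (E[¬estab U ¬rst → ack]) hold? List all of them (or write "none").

{FinWait, SynRcvd, Estab, Listen, SynSent}

States satisfying E[¬estab U ¬rst → ack]: {FinWait, SynRcvd, Estab, Listen, SynSent}.
States satisfying AF (E[¬estab U ¬rst → ack]): {FinWait, SynRcvd, Estab, Listen, SynSent}.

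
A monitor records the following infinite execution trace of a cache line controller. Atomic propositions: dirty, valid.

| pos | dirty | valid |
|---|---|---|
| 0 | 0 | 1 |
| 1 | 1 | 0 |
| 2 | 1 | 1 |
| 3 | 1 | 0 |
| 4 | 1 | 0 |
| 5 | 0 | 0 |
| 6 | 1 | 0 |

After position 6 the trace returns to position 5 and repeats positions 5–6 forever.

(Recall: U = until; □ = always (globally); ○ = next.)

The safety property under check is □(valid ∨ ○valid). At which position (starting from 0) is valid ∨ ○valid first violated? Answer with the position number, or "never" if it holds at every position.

Check valid ∨ ○valid at each position in order: 0 ✓, 1 ✓, 2 ✓.
At position 3 the labels are {dirty} and the next position 4 has {dirty}, so valid ∨ ○valid is false there. This is the first violation.

3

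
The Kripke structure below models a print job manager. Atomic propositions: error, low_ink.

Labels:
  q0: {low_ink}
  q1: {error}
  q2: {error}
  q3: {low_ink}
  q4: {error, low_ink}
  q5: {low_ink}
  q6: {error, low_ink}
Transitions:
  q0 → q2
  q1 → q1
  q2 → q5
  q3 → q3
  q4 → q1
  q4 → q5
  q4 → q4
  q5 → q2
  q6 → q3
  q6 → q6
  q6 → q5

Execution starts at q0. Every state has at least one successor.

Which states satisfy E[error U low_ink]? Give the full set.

{q0, q2, q3, q4, q5, q6}

States satisfying error: {q1, q2, q4, q6}.
States satisfying low_ink: {q0, q3, q4, q5, q6}.
States satisfying E[error U low_ink]: {q0, q2, q3, q4, q5, q6}.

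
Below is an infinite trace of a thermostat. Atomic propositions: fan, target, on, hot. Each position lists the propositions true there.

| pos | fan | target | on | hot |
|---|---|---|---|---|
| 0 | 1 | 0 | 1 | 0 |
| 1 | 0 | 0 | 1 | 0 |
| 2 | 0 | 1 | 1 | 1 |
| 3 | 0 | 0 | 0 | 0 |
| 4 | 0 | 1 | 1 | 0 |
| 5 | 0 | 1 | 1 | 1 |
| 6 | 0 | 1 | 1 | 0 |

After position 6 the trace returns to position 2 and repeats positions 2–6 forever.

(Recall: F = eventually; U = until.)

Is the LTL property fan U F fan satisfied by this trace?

Yes

Walking from position 0: F fan first holds at position 0, and fan holds at every earlier position along the way, so fan U F fan holds.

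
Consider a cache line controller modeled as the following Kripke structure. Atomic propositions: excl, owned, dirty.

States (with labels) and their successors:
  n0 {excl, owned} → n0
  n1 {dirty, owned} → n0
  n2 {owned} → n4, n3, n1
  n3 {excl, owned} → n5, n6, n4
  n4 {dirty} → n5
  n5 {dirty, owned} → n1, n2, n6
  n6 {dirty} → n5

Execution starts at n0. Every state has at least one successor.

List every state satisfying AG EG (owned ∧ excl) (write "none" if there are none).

{n0}

States satisfying EG (owned ∧ excl): {n0}.
States satisfying AG EG (owned ∧ excl): {n0}.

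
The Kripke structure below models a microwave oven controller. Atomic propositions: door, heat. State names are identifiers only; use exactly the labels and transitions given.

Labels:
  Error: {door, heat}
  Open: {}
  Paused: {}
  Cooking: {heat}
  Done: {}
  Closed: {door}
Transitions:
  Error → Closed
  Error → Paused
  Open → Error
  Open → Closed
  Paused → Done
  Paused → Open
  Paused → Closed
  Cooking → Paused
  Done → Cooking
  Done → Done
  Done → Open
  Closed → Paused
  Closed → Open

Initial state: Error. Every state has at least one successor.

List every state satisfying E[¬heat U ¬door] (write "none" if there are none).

{Open, Paused, Cooking, Done, Closed}

States satisfying ¬heat: {Open, Paused, Done, Closed}.
States satisfying ¬door: {Open, Paused, Cooking, Done}.
States satisfying E[¬heat U ¬door]: {Open, Paused, Cooking, Done, Closed}.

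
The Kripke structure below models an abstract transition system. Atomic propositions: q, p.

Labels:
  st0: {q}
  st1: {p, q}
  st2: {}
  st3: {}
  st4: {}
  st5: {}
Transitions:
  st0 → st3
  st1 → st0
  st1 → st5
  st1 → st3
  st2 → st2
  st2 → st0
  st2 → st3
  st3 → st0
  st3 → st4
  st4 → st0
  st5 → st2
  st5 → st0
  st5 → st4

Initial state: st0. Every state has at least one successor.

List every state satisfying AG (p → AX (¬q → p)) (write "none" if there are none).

States satisfying p → AX (¬q → p): {st0, st2, st3, st4, st5}.
States satisfying AG (p → AX (¬q → p)): {st0, st2, st3, st4, st5}.

{st0, st2, st3, st4, st5}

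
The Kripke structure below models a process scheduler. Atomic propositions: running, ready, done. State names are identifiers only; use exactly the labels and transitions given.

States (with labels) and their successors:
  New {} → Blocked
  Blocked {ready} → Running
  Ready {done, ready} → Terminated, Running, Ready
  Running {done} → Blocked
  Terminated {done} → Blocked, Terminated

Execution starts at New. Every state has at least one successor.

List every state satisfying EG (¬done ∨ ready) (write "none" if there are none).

States satisfying ¬done ∨ ready: {New, Blocked, Ready}.
States satisfying EG (¬done ∨ ready): {Ready}.

{Ready}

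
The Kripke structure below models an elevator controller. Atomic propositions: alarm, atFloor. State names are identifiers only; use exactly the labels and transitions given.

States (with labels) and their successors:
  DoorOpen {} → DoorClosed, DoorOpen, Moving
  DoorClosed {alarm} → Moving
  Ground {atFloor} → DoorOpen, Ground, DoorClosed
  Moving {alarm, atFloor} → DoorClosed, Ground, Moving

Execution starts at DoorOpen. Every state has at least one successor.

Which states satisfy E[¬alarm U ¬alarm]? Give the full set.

{DoorOpen, Ground}

States satisfying ¬alarm: {DoorOpen, Ground}.
States satisfying E[¬alarm U ¬alarm]: {DoorOpen, Ground}.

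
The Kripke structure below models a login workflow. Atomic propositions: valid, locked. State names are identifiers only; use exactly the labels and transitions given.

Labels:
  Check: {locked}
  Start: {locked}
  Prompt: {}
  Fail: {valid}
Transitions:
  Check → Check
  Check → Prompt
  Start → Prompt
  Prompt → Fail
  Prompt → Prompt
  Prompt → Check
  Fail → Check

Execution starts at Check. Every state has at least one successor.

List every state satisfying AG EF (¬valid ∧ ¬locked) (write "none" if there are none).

States satisfying EF (¬valid ∧ ¬locked): {Check, Start, Prompt, Fail}.
States satisfying AG EF (¬valid ∧ ¬locked): {Check, Start, Prompt, Fail}.

{Check, Start, Prompt, Fail}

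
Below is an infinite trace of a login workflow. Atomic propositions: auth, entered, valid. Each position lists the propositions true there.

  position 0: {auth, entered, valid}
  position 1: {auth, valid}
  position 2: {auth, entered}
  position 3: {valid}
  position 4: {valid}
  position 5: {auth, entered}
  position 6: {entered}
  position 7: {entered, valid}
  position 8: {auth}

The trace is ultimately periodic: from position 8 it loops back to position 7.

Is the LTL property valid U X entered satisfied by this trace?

Yes

Walking from position 0: X entered first holds at position 1, and valid holds at every earlier position along the way, so valid U X entered holds.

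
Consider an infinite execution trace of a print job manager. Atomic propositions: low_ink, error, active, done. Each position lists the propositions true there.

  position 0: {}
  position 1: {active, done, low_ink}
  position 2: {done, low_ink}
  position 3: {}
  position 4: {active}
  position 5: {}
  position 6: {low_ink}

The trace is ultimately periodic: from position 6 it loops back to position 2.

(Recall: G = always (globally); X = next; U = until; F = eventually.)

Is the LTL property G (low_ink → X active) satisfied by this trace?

Violated

low_ink → X active must hold at every position from 0 onward. It fails at position 1, so G (low_ink → X active) is false.
Positions where low_ink holds: 1, 2, 6.
Check X active at each: 1→fails, 2→fails, 6→fails.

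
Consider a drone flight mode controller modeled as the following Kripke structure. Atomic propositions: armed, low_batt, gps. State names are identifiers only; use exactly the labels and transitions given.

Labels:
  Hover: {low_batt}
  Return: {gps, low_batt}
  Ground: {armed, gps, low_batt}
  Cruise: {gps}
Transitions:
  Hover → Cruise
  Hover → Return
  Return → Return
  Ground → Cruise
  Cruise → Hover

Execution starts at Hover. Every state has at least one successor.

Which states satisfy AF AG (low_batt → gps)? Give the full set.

States satisfying AG (low_batt → gps): {Return}.
States satisfying AF AG (low_batt → gps): {Return}.

{Return}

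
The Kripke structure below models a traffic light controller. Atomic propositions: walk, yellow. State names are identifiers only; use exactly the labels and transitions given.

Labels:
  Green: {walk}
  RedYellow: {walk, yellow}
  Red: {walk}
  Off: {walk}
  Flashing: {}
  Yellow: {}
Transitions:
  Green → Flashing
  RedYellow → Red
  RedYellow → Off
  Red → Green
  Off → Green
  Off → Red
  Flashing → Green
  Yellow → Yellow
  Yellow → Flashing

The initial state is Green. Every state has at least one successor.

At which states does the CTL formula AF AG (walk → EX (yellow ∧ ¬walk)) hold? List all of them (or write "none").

none

States satisfying AG (walk → EX (yellow ∧ ¬walk)): ∅.
States satisfying AF AG (walk → EX (yellow ∧ ¬walk)): ∅.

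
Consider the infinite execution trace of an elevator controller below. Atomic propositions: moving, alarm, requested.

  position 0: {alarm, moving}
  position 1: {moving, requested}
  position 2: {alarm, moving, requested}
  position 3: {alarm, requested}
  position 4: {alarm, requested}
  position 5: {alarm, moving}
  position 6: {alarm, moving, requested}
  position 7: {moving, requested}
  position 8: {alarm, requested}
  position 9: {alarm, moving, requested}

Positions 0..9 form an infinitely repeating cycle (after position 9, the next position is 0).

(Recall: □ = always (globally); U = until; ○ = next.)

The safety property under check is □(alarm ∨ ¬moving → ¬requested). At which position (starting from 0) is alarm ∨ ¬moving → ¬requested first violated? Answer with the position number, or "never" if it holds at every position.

Check alarm ∨ ¬moving → ¬requested at each position in order: 0 ✓, 1 ✓.
At position 2 the labels are {alarm, moving, requested}, so alarm ∨ ¬moving → ¬requested is false there. This is the first violation.

2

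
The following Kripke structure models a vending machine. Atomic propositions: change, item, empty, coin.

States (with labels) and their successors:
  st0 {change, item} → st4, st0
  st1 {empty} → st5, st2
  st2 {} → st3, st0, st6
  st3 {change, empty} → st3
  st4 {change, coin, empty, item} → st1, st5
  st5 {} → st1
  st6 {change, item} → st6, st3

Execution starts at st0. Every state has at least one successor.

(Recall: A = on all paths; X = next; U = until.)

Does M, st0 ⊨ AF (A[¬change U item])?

Holds

States satisfying A[¬change U item]: {st0, st4, st6}.
States satisfying AF (A[¬change U item]): {st0, st4, st6}.
st0 ∈ Sat(AF (A[¬change U item])).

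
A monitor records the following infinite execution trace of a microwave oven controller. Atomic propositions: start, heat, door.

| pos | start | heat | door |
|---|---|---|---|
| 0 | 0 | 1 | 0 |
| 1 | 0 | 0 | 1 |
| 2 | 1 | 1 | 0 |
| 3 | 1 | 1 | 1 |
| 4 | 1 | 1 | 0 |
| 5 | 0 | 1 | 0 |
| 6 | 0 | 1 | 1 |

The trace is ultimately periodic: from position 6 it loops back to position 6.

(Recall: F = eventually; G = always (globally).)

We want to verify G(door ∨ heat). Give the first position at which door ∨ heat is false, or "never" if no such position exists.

door ∨ heat holds at every position 0..6, and those are all the positions the trace ever visits, so the invariant G(door ∨ heat) is never violated.

never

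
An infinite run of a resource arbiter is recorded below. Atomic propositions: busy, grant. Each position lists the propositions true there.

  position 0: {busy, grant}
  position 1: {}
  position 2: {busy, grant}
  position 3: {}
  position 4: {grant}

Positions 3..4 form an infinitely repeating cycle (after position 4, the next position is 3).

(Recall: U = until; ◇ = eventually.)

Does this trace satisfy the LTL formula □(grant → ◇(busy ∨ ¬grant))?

grant → ◇(busy ∨ ¬grant) holds at every position 0..4, and those are all positions ever visited, so □(grant → ◇(busy ∨ ¬grant)) holds.
Positions where grant holds: 0, 2, 4.
Check ◇(busy ∨ ¬grant) at each: 0→ok, 2→ok, 4→ok.

Satisfied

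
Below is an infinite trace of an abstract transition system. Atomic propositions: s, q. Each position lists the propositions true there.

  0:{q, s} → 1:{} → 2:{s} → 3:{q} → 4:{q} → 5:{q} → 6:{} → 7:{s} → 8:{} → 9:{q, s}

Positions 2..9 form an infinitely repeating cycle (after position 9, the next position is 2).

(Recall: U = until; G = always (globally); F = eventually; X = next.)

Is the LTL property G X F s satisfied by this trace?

Yes

X F s holds at every position 0..9, and those are all positions ever visited, so G X F s holds.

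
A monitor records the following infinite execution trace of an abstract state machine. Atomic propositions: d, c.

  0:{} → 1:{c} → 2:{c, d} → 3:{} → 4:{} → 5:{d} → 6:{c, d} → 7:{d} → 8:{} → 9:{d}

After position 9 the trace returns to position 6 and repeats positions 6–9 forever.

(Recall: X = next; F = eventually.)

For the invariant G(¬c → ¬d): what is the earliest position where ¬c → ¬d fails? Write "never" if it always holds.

5

Check ¬c → ¬d at each position in order: 0 ✓, 1 ✓, 2 ✓, 3 ✓, 4 ✓.
At position 5 the labels are {d}, so ¬c → ¬d is false there. This is the first violation.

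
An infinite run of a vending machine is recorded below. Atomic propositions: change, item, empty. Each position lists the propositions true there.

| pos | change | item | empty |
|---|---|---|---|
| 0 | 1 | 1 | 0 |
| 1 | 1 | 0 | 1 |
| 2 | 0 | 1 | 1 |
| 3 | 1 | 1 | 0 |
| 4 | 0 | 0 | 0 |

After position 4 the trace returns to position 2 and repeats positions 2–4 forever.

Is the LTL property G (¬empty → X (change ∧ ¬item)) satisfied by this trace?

¬empty → X (change ∧ ¬item) must hold at every position from 0 onward. It fails at position 3, so G (¬empty → X (change ∧ ¬item)) is false.
Positions where ¬empty holds: 0, 3, 4.
Check X (change ∧ ¬item) at each: 0→ok, 3→fails, 4→fails.

Violated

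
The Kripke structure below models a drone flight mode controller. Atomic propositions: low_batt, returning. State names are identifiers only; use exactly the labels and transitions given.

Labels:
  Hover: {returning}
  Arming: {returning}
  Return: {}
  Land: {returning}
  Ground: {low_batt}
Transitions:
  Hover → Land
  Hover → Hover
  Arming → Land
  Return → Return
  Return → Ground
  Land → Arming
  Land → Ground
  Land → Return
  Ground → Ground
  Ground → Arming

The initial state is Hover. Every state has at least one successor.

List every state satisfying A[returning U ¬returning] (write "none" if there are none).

{Return, Ground}

States satisfying returning: {Hover, Arming, Land}.
States satisfying ¬returning: {Return, Ground}.
States satisfying A[returning U ¬returning]: {Return, Ground}.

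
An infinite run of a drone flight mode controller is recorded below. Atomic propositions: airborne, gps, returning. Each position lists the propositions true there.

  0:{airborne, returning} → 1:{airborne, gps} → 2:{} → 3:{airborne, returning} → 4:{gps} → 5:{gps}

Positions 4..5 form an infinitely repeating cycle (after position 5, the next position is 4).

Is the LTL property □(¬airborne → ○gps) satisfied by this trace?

¬airborne → ○gps must hold at every position from 0 onward. It fails at position 2, so □(¬airborne → ○gps) is false.
Positions where ¬airborne holds: 2, 4, 5.
Check ○gps at each: 2→fails, 4→ok, 5→ok.

Violated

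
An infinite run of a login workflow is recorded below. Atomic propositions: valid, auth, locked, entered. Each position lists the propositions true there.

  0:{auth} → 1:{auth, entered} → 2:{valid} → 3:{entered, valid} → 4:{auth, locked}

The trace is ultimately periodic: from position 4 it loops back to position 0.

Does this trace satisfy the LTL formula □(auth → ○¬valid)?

Does not hold

auth → ○¬valid must hold at every position from 0 onward. It fails at position 1, so □(auth → ○¬valid) is false.
Positions where auth holds: 0, 1, 4.
Check ○¬valid at each: 0→ok, 1→fails, 4→ok.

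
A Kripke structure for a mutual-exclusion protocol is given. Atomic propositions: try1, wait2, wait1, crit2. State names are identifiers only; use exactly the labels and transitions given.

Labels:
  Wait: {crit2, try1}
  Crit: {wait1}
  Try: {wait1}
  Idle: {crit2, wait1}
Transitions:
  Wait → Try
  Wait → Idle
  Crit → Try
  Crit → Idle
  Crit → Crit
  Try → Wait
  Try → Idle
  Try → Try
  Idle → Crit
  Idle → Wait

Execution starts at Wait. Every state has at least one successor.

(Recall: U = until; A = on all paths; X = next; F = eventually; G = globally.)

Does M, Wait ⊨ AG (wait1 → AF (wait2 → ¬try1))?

Satisfied

States satisfying wait1 → AF (wait2 → ¬try1): {Wait, Crit, Try, Idle}.
States satisfying AG (wait1 → AF (wait2 → ¬try1)): {Wait, Crit, Try, Idle}.
Every state reachable from Wait satisfies wait1 → AF (wait2 → ¬try1).
Wait ∈ Sat(AG (wait1 → AF (wait2 → ¬try1))).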